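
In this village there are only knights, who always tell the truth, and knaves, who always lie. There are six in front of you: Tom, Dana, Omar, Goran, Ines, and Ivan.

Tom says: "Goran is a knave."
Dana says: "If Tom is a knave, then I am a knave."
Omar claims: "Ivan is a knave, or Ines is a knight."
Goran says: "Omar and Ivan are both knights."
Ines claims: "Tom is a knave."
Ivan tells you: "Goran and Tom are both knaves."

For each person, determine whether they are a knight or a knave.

Consider Tom. Suppose Tom is a knave.
Then whichever role Dana has, Dana's statement has the wrong truth value — contradiction.
So Tom is a knight.
With that fixed, Dana's statement is true, so Dana is a knight.
With that fixed, Ines's statement is false, so Ines is a knave.
With that fixed, Ivan's statement is false, so Ivan is a knave.
With that fixed, Omar's statement is true, so Omar is a knight.
With that fixed, Goran's statement is false, so Goran is a knave.

Tom: knight, Dana: knight, Omar: knight, Goran: knave, Ines: knave, Ivan: knave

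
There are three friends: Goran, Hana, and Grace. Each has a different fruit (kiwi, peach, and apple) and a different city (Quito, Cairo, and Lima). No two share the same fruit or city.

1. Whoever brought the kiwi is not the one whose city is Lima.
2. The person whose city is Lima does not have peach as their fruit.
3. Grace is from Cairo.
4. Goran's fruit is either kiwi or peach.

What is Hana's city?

Lima

With clues 1–3, Cairo is impossible for Hana's city.
With clues 1–4, Quito is impossible for Hana's city.
That leaves Lima.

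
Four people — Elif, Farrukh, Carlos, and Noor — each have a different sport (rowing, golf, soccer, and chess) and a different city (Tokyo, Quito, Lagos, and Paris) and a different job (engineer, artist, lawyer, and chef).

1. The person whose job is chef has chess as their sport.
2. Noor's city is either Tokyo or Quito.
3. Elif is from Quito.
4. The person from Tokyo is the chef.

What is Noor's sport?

With clues 1–4, golf, rowing, and soccer are impossible for Noor's sport.
That leaves chess.

chess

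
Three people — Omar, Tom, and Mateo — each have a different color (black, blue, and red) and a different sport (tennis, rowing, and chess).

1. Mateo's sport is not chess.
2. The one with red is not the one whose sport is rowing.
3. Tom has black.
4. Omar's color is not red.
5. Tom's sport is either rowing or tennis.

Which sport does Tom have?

rowing

With clues 1–4, tennis is impossible for Tom's sport.
With clues 1–5, chess is impossible for Tom's sport.
That leaves rowing.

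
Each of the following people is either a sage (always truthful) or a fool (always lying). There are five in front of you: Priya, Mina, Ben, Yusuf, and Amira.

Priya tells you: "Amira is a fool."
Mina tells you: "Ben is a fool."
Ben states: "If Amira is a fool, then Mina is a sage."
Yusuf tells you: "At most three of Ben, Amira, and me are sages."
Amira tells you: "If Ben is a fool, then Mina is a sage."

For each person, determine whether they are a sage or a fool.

Priya: fool, Mina: fool, Ben: sage, Yusuf: sage, Amira: sage

Regardless of anyone's role, Yusuf's statement is true, so Yusuf is a sage.
Consider Priya. Suppose Priya is a sage.
Then no assignment of the remaining roles makes every statement match its speaker's type — contradiction.
So Priya is a fool.
Consider Mina. Suppose Mina is a sage.
Then no assignment of the remaining roles makes every statement match its speaker's type — contradiction.
So Mina is a fool.
Consider Ben. Suppose Ben is a fool.
Then Mina's statement comes out true, contradicting Mina being a fool.
So Ben is a sage.
With that fixed, Amira's statement is true, so Amira is a sage.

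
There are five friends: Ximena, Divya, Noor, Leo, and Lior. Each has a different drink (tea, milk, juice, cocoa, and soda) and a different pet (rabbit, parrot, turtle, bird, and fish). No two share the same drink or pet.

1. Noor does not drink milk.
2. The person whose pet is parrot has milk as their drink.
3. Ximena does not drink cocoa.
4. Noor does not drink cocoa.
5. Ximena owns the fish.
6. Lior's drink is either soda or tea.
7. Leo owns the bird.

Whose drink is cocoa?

Leo

With clues 1–3, Ximena is impossible for the one with drink cocoa.
With clues 1–4, Noor is impossible for the one with drink cocoa.
With clues 1–6, Lior is impossible for the one with drink cocoa.
With clues 1–7, Divya is impossible for the one with drink cocoa.
That leaves Leo.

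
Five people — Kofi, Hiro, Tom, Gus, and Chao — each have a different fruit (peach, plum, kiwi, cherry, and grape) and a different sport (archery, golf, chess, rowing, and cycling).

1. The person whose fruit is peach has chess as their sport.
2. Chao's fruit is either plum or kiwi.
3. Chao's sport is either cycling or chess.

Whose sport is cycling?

Chao

With clues 1–3, Gus, Hiro, Kofi, and Tom are impossible for the one with sport cycling.
That leaves Chao.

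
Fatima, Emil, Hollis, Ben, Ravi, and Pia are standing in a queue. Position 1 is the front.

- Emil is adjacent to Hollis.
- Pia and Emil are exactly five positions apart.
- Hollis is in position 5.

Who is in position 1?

With clues 1–2, Ben, Fatima, Hollis, and Ravi are ruled out for position 1.
With clues 1–3, Emil is ruled out for position 1.
So position 1 is Pia.

Pia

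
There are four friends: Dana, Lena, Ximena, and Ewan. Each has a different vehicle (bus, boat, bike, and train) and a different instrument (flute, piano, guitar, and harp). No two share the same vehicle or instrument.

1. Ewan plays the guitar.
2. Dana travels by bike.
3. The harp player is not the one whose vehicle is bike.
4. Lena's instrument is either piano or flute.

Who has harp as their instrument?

Ximena

Clue 1 rules out Ewan for the one with instrument harp.
With clues 1–3, Dana is impossible for the one with instrument harp.
With clues 1–4, Lena is impossible for the one with instrument harp.
That leaves Ximena.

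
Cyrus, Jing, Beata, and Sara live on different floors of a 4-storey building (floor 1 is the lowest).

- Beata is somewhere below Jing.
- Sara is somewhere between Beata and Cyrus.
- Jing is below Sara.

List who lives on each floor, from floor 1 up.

Beata, Jing, Sara, Cyrus

From clue 1: Jing is in {2,3,4}.
From clues 1–2: Beata is in {1,3}.
From clues 1–3: Beata → floor 1, Jing → floor 2, Sara → floor 3, Cyrus → floor 4.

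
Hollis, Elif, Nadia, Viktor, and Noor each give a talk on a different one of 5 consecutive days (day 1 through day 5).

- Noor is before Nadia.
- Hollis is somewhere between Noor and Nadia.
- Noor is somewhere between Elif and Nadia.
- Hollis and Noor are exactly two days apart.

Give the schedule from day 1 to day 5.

Elif, Noor, Viktor, Hollis, Nadia

From clue 1: Nadia is in {2,3,4,5}.
From clues 1–2: Hollis is in {2,3,4}.
From clues 1–3: Hollis is in {3,4}.
From clues 1–4: Elif → day 1, Noor → day 2, Viktor → day 3, Hollis → day 4, Nadia → day 5.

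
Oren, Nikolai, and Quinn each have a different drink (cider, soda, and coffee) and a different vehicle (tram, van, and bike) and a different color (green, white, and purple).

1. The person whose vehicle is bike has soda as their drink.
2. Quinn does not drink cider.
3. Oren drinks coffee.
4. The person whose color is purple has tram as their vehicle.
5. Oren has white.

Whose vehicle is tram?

With clues 1–3, Quinn is impossible for the one with vehicle tram.
With clues 1–5, Oren is impossible for the one with vehicle tram.
That leaves Nikolai.

Nikolai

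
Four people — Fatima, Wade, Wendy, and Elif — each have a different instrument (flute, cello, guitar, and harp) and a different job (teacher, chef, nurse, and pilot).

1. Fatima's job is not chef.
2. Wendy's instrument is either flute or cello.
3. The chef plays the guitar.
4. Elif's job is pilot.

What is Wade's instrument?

With clues 1–4, cello, flute, and harp are impossible for Wade's instrument.
That leaves guitar.

guitar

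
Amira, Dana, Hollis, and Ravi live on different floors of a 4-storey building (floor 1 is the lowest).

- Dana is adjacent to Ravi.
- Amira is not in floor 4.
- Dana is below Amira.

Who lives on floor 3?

With clues 1–2, Hollis is ruled out for floor 3.
With clues 1–3, Dana and Ravi are ruled out for floor 3.
So floor 3 is Amira.

Amira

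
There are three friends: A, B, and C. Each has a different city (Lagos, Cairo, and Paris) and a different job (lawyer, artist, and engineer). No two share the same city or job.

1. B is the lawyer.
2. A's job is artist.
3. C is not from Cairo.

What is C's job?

Clue 1 rules out lawyer for C's job.
With clues 1–2, artist is impossible for C's job.
That leaves engineer.

engineer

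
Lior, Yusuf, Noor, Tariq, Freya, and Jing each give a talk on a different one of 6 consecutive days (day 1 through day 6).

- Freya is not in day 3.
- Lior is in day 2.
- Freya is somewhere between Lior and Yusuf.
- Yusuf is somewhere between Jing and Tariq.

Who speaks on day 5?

Yusuf

With clues 1–2, Lior is ruled out for day 5.
With clues 1–4, Freya, Jing, Noor, and Tariq are ruled out for day 5.
So day 5 is Yusuf.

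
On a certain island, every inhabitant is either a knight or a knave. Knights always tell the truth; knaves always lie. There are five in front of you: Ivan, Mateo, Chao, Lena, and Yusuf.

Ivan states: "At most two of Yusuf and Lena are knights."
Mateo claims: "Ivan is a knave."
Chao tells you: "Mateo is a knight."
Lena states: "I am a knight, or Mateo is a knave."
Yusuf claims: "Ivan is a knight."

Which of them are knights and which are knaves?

Ivan: knight, Mateo: knave, Chao: knave, Lena: knight, Yusuf: knight

Regardless of anyone's role, Ivan's statement is true, so Ivan is a knight.
With that fixed, Mateo's statement is false, so Mateo is a knave.
With that fixed, Chao's statement is false, so Chao is a knave.
With that fixed, Lena's statement is true, so Lena is a knight.
With that fixed, Yusuf's statement is true, so Yusuf is a knight.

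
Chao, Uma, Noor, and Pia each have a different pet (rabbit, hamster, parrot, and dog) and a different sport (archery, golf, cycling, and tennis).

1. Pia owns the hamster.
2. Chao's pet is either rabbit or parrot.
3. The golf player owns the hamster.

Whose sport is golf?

With clues 1–3, Chao, Noor, and Uma are impossible for the one with sport golf.
That leaves Pia.

Pia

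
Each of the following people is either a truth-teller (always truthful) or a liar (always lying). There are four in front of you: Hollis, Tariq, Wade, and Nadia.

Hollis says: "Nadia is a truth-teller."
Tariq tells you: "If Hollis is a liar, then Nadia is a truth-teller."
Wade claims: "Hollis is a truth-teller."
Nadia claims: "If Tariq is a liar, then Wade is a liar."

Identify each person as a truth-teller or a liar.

Consider Hollis. Suppose Hollis is a liar.
Then no assignment of the remaining roles makes every statement match its speaker's type — contradiction.
So Hollis is a truth-teller.
With that fixed, Tariq's statement is true, so Tariq is a truth-teller.
With that fixed, Wade's statement is true, so Wade is a truth-teller.
With that fixed, Nadia's statement is true, so Nadia is a truth-teller.

Hollis: truth-teller, Tariq: truth-teller, Wade: truth-teller, Nadia: truth-teller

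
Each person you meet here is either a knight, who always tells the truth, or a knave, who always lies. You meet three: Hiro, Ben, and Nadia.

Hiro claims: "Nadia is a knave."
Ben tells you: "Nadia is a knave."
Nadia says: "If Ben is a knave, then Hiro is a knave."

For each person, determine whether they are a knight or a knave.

Consider Hiro. Suppose Hiro is a knight.
Then no assignment of the remaining roles makes every statement match its speaker's type — contradiction.
So Hiro is a knave.
With that fixed, Nadia's statement is true, so Nadia is a knight.
With that fixed, Ben's statement is false, so Ben is a knave.

Hiro: knave, Ben: knave, Nadia: knight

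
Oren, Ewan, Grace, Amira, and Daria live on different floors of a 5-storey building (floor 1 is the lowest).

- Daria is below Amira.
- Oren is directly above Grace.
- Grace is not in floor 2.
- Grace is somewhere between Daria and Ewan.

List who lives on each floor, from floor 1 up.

From clue 1: Amira is in {2,3,4,5}.
From clues 1–2: Oren is in {2,3,4,5}.
From clues 1–3: Oren is in {2,4,5}.
From clues 1–4: Daria → floor 1, Amira → floor 2, Grace → floor 3, Oren → floor 4, Ewan → floor 5.

Daria, Amira, Grace, Oren, Ewan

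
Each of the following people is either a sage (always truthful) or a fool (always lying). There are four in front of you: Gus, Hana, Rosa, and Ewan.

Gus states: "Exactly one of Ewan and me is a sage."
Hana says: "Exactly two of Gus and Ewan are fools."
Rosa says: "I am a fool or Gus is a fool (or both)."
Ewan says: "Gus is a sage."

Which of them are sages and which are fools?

Consider Gus. Suppose Gus is a sage.
Then whichever role Rosa has, Rosa's statement has the wrong truth value — contradiction.
So Gus is a fool.
With that fixed, Rosa's statement is true, so Rosa is a sage.
With that fixed, Ewan's statement is false, so Ewan is a fool.
With that fixed, Hana's statement is true, so Hana is a sage.

Gus: fool, Hana: sage, Rosa: sage, Ewan: fool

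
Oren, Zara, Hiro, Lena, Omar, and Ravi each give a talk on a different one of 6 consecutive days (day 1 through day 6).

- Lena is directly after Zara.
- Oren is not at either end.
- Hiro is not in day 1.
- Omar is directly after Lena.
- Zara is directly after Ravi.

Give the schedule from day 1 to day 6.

From clue 1: Zara is in {1,2,3,4,5}.
From clues 1–2: Oren is in {2,3,4,5}.
From clues 1–5: Ravi → day 1, Zara → day 2, Lena → day 3, Omar → day 4, Oren → day 5, Hiro → day 6.

Ravi, Zara, Lena, Omar, Oren, Hiro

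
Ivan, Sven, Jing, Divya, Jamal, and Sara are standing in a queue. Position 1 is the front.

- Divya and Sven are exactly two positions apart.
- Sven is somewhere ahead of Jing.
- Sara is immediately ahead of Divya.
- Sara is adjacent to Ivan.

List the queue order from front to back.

Ivan, Sara, Divya, Jamal, Sven, Jing

From clues 1–2: Sven is in {1,2,3,4,5}.
From clues 1–3: Jing is in {4,5,6}.
From clues 1–4: Ivan → position 1, Sara → position 2, Divya → position 3, Jamal → position 4, Sven → position 5, Jing → position 6.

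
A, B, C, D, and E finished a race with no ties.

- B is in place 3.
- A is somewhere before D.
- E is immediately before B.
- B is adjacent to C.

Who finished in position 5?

D

With clue 1, B is ruled out for place 5.
With clues 1–2, A is ruled out for place 5.
With clues 1–3, E is ruled out for place 5.
With clues 1–4, C is ruled out for place 5.
So place 5 is D.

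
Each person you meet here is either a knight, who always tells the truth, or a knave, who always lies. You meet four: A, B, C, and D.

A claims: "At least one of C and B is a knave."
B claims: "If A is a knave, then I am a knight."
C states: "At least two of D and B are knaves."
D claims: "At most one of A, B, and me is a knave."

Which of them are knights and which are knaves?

A: knight, B: knight, C: knave, D: knight

Consider A. Suppose A is a knave.
Then no assignment of the remaining roles makes every statement match its speaker's type — contradiction.
So A is a knight.
With that fixed, B's statement is true, so B is a knight.
With that fixed, C's statement is false, so C is a knave.
With that fixed, D's statement is true, so D is a knight.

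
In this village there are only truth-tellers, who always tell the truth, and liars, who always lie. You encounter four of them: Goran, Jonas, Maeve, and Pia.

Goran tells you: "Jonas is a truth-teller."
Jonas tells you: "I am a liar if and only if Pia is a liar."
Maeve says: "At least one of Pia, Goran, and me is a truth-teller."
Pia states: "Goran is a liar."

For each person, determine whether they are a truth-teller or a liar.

Goran: liar, Jonas: liar, Maeve: truth-teller, Pia: truth-teller

Consider Goran. Suppose Goran is a truth-teller.
Then no assignment of the remaining roles makes every statement match its speaker's type — contradiction.
So Goran is a liar.
With that fixed, Pia's statement is true, so Pia is a truth-teller.
With that fixed, Maeve's statement is true, so Maeve is a truth-teller.
Consider Jonas. Suppose Jonas is a truth-teller.
Then Goran's statement comes out true, contradicting Goran being a liar.
So Jonas is a liar.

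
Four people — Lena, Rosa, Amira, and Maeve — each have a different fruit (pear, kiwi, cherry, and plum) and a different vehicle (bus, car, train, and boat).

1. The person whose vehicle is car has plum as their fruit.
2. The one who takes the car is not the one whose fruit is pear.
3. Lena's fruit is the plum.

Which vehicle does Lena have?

car

With clues 1–3, boat, bus, and train are impossible for Lena's vehicle.
That leaves car.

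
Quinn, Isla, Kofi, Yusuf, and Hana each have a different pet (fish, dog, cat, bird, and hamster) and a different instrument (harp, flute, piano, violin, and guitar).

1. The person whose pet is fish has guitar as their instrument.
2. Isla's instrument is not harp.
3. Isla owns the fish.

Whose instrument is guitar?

With clues 1–3, Hana, Kofi, Quinn, and Yusuf are impossible for the one with instrument guitar.
That leaves Isla.

Isla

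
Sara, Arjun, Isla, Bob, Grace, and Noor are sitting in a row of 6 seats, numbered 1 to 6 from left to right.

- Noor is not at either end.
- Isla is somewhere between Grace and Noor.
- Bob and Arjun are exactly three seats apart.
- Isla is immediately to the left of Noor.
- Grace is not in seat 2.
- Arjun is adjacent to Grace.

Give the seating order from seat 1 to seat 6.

Grace, Arjun, Isla, Noor, Bob, Sara

From clue 1: Noor is in {2,3,4,5}.
From clues 1–2: Isla is in {2,3,4,5}.
From clues 1–4: Isla is in {3,4}.
From clues 1–5: Grace → seat 1.
From clues 1–6: Arjun → seat 2, Isla → seat 3, Noor → seat 4, Bob → seat 5, Sara → seat 6.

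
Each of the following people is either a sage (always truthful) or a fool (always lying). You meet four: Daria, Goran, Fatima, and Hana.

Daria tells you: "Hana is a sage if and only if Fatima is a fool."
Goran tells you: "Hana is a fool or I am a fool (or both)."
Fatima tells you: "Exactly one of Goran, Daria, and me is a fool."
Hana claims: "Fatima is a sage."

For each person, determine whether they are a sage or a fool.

Daria: fool, Goran: sage, Fatima: fool, Hana: fool

Consider Daria. Suppose Daria is a sage.
Then no assignment of the remaining roles makes every statement match its speaker's type — contradiction.
So Daria is a fool.
Consider Goran. Suppose Goran is a fool.
Then Goran's own statement would have to be false, but it can't be — contradiction.
So Goran is a sage.
Consider Fatima. Suppose Fatima is a sage.
Then no assignment of the remaining roles makes every statement match its speaker's type — contradiction.
So Fatima is a fool.
With that fixed, Hana's statement is false, so Hana is a fool.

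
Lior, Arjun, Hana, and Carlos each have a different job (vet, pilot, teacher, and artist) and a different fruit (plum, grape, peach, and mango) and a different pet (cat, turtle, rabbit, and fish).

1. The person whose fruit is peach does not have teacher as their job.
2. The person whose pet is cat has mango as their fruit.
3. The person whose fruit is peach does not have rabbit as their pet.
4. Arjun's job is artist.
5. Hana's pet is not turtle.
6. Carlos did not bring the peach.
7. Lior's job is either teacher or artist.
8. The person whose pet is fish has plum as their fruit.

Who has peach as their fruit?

With clues 1–6, Carlos is impossible for the one with fruit peach.
With clues 1–7, Lior is impossible for the one with fruit peach.
With clues 1–8, Hana is impossible for the one with fruit peach.
That leaves Arjun.

Arjun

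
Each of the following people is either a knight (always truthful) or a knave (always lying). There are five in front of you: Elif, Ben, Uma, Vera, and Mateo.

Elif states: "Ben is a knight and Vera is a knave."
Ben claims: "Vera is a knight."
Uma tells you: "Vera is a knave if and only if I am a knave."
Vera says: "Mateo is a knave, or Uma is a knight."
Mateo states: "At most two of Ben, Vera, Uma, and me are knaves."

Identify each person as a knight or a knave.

Elif: knave, Ben: knight, Uma: knight, Vera: knight, Mateo: knight

Consider Elif. Suppose Elif is a knight.
Then no assignment of the remaining roles makes every statement match its speaker's type — contradiction.
So Elif is a knave.
Consider Ben. Suppose Ben is a knave.
Then no assignment of the remaining roles makes every statement match its speaker's type — contradiction.
So Ben is a knight.
Consider Uma. Suppose Uma is a knave.
Then no assignment of the remaining roles makes every statement match its speaker's type — contradiction.
So Uma is a knight.
With that fixed, Vera's statement is true, so Vera is a knight.
With that fixed, Mateo's statement is true, so Mateo is a knight.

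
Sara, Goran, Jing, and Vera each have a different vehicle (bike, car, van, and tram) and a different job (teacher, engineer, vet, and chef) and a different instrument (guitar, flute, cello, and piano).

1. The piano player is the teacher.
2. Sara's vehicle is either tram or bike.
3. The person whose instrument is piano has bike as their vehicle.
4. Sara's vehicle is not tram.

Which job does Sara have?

teacher

With clues 1–4, chef, engineer, and vet are impossible for Sara's job.
That leaves teacher.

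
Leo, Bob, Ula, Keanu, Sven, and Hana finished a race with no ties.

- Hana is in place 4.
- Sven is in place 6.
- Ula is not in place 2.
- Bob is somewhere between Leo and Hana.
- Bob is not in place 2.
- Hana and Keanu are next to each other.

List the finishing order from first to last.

From clue 1: Hana → place 4.
From clues 1–2: Sven → place 6.
From clues 1–3: Ula is in {1,3,5}.
From clues 1–4: Leo is in {1,2}.
From clues 1–5: Bob → place 3.
From clues 1–6: Ula → place 1, Leo → place 2, Keanu → place 5.

Ula, Leo, Bob, Hana, Keanu, Sven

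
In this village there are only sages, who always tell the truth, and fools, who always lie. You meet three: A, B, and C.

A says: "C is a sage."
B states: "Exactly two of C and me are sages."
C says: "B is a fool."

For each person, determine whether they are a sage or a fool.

A: sage, B: fool, C: sage

Consider A. Suppose A is a fool.
Then no assignment of the remaining roles makes every statement match its speaker's type — contradiction.
So A is a sage.
Consider B. Suppose B is a sage.
Then no assignment of the remaining roles makes every statement match its speaker's type — contradiction.
So B is a fool.
With that fixed, C's statement is true, so C is a sage.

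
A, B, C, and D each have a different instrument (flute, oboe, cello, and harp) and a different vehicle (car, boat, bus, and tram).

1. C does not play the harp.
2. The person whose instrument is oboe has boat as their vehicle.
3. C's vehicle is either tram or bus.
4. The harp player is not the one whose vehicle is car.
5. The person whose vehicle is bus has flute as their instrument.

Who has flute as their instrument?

With clues 1–5, A, B, and D are impossible for the one with instrument flute.
That leaves C.

C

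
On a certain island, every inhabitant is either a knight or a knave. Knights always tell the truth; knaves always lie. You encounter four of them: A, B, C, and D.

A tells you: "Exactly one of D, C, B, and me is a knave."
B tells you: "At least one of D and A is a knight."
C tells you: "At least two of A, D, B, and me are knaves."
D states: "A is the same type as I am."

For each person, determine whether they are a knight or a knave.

A: knight, B: knight, C: knave, D: knight

Consider A. Suppose A is a knave.
Then whichever role D has, D's statement has the wrong truth value — contradiction.
So A is a knight.
With that fixed, B's statement is true, so B is a knight.
Consider C. Suppose C is a knight.
Then C's own statement would have to be true, but it can't be — contradiction.
So C is a knave.
Consider D. Suppose D is a knave.
Then A's statement comes out false, contradicting A being a knight.
So D is a knight.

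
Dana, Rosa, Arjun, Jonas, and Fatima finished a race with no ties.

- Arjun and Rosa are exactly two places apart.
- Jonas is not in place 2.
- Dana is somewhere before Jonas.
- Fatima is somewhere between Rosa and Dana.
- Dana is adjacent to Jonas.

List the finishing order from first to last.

Rosa, Fatima, Arjun, Dana, Jonas

From clues 1–2: Jonas is in {1,3,4,5}.
From clues 1–3: Jonas is in {3,4,5}.
From clues 1–4: Dana is in {1,4}.
From clues 1–5: Rosa → place 1, Fatima → place 2, Arjun → place 3, Dana → place 4, Jonas → place 5.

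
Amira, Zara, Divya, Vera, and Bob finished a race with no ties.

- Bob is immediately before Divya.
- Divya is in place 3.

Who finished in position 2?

With clues 1–2, Amira, Divya, Vera, and Zara are ruled out for place 2.
So place 2 is Bob.

Bob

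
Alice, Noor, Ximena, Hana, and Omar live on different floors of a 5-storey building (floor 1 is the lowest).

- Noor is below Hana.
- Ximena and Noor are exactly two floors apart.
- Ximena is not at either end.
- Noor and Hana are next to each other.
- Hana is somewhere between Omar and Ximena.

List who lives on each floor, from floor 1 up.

Omar, Noor, Hana, Ximena, Alice

From clue 1: Noor is in {1,2,3,4}.
From clues 1–3: Noor is in {1,2,4}.
From clues 1–5: Omar → floor 1, Noor → floor 2, Hana → floor 3, Ximena → floor 4, Alice → floor 5.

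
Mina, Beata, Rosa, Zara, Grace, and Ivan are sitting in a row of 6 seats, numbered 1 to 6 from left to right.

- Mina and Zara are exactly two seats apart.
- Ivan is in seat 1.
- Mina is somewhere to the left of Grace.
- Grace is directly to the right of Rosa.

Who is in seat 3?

Beata

With clues 1–2, Ivan is ruled out for seat 3.
With clues 1–4, Grace, Mina, Rosa, and Zara are ruled out for seat 3.
So seat 3 is Beata.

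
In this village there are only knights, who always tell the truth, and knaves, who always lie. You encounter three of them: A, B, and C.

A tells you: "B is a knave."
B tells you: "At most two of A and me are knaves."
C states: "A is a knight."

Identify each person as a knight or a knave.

A: knave, B: knight, C: knave

Regardless of anyone's role, B's statement is true, so B is a knight.
With that fixed, A's statement is false, so A is a knave.
With that fixed, C's statement is false, so C is a knave.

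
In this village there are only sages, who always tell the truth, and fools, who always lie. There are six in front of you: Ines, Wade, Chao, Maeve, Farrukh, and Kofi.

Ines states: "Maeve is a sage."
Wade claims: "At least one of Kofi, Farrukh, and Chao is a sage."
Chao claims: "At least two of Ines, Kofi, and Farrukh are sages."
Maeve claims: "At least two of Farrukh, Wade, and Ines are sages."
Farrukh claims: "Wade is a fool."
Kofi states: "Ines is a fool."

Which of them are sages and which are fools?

Ines: fool, Wade: sage, Chao: fool, Maeve: fool, Farrukh: fool, Kofi: sage

Consider Ines. Suppose Ines is a sage.
Then no assignment of the remaining roles makes every statement match its speaker's type — contradiction.
So Ines is a fool.
With that fixed, Kofi's statement is true, so Kofi is a sage.
With that fixed, Wade's statement is true, so Wade is a sage.
With that fixed, Farrukh's statement is false, so Farrukh is a fool.
With that fixed, Chao's statement is false, so Chao is a fool.
With that fixed, Maeve's statement is false, so Maeve is a fool.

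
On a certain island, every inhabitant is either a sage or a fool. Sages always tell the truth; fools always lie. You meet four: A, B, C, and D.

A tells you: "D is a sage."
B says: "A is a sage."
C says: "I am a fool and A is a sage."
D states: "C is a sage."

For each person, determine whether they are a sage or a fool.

A: fool, B: fool, C: fool, D: fool

Consider A. Suppose A is a sage.
Then whichever role C has, C's statement has the wrong truth value — contradiction.
So A is a fool.
With that fixed, B's statement is false, so B is a fool.
With that fixed, C's statement is false, so C is a fool.
With that fixed, D's statement is false, so D is a fool.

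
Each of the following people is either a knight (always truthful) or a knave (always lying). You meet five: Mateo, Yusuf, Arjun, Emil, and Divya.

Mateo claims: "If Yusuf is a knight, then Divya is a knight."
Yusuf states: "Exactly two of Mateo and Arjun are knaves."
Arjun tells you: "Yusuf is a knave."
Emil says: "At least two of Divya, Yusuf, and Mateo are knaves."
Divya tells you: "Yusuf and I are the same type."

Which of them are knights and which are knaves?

Mateo: knave, Yusuf: knight, Arjun: knave, Emil: knight, Divya: knave

Consider Mateo. Suppose Mateo is a knight.
Then no assignment of the remaining roles makes every statement match its speaker's type — contradiction.
So Mateo is a knave.
Consider Yusuf. Suppose Yusuf is a knave.
Then Mateo's statement comes out true, contradicting Mateo being a knave.
So Yusuf is a knight.
With that fixed, Arjun's statement is false, so Arjun is a knave.
Consider Emil. Suppose Emil is a knave.
Then no assignment of the remaining roles makes every statement match its speaker's type — contradiction.
So Emil is a knight.
Consider Divya. Suppose Divya is a knight.
Then Mateo's statement comes out true, contradicting Mateo being a knave.
So Divya is a knave.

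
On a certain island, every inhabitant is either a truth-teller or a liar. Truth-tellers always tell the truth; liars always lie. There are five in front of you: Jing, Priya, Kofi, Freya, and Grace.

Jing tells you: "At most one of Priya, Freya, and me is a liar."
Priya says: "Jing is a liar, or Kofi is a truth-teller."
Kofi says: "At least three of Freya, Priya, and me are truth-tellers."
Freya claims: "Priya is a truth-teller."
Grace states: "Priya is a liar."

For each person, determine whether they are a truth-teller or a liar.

Jing: truth-teller, Priya: truth-teller, Kofi: truth-teller, Freya: truth-teller, Grace: liar

Consider Jing. Suppose Jing is a liar.
Then no assignment of the remaining roles makes every statement match its speaker's type — contradiction.
So Jing is a truth-teller.
Consider Priya. Suppose Priya is a liar.
Then no assignment of the remaining roles makes every statement match its speaker's type — contradiction.
So Priya is a truth-teller.
With that fixed, Freya's statement is true, so Freya is a truth-teller.
With that fixed, Grace's statement is false, so Grace is a liar.
Consider Kofi. Suppose Kofi is a liar.
Then Priya's statement comes out false, contradicting Priya being a truth-teller.
So Kofi is a truth-teller.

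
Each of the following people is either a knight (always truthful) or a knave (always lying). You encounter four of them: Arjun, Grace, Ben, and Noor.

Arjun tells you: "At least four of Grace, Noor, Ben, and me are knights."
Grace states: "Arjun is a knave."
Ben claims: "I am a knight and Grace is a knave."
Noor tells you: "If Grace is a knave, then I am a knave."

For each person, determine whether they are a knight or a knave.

Consider Arjun. Suppose Arjun is a knight.
Then no assignment of the remaining roles makes every statement match its speaker's type — contradiction.
So Arjun is a knave.
With that fixed, Grace's statement is true, so Grace is a knight.
With that fixed, Ben's statement is false, so Ben is a knave.
With that fixed, Noor's statement is true, so Noor is a knight.

Arjun: knave, Grace: knight, Ben: knave, Noor: knight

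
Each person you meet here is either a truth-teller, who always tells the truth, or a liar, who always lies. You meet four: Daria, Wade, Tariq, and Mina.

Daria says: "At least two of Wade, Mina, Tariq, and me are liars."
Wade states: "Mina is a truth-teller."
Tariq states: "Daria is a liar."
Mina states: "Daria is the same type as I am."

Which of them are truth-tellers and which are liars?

Daria: truth-teller, Wade: liar, Tariq: liar, Mina: liar

Consider Daria. Suppose Daria is a liar.
Then whichever role Mina has, Mina's statement has the wrong truth value — contradiction.
So Daria is a truth-teller.
With that fixed, Tariq's statement is false, so Tariq is a liar.
Consider Wade. Suppose Wade is a truth-teller.
Then no assignment of the remaining roles makes every statement match its speaker's type — contradiction.
So Wade is a liar.
Consider Mina. Suppose Mina is a truth-teller.
Then Wade's statement comes out true, contradicting Wade being a liar.
So Mina is a liar.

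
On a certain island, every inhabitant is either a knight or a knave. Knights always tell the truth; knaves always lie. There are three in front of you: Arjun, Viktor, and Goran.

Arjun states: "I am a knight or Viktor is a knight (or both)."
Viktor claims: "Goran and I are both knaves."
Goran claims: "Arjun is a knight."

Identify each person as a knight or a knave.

Arjun: knight, Viktor: knave, Goran: knight

Consider Arjun. Suppose Arjun is a knave.
Then no assignment of the remaining roles makes every statement match its speaker's type — contradiction.
So Arjun is a knight.
With that fixed, Goran's statement is true, so Goran is a knight.
With that fixed, Viktor's statement is false, so Viktor is a knave.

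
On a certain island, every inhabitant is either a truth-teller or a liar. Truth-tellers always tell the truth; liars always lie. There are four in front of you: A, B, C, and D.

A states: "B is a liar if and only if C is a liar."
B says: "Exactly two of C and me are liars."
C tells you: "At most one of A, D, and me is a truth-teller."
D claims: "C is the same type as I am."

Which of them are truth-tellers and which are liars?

A: liar, B: liar, C: truth-teller, D: liar

Consider A. Suppose A is a truth-teller.
Then no assignment of the remaining roles makes every statement match its speaker's type — contradiction.
So A is a liar.
Consider B. Suppose B is a truth-teller.
Then B's own statement would have to be true, but it can't be — contradiction.
So B is a liar.
Consider C. Suppose C is a liar.
Then A's statement comes out true, contradicting A being a liar.
So C is a truth-teller.
Consider D. Suppose D is a truth-teller.
Then C's statement comes out false, contradicting C being a truth-teller.
So D is a liar.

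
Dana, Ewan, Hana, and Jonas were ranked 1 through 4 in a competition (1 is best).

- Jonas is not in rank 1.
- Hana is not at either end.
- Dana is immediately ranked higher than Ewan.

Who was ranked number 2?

Ewan

With clues 1–3, Dana, Hana, and Jonas are ruled out for rank 2.
So rank 2 is Ewan.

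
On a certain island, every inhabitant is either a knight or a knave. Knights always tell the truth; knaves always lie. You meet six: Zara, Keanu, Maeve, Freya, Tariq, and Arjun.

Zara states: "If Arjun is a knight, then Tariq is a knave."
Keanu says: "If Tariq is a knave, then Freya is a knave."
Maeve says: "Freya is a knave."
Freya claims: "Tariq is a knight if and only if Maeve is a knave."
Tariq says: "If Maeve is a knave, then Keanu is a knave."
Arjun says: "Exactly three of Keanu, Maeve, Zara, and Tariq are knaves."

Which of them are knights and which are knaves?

Consider Zara. Suppose Zara is a knave.
Then no assignment of the remaining roles makes every statement match its speaker's type — contradiction.
So Zara is a knight.
Consider Keanu. Suppose Keanu is a knave.
Then no assignment of the remaining roles makes every statement match its speaker's type — contradiction.
So Keanu is a knight.
With that fixed, Arjun's statement is false, so Arjun is a knave.
Consider Maeve. Suppose Maeve is a knave.
Then no assignment of the remaining roles makes every statement match its speaker's type — contradiction.
So Maeve is a knight.
With that fixed, Tariq's statement is true, so Tariq is a knight.
With that fixed, Freya's statement is false, so Freya is a knave.

Zara: knight, Keanu: knight, Maeve: knight, Freya: knave, Tariq: knight, Arjun: knave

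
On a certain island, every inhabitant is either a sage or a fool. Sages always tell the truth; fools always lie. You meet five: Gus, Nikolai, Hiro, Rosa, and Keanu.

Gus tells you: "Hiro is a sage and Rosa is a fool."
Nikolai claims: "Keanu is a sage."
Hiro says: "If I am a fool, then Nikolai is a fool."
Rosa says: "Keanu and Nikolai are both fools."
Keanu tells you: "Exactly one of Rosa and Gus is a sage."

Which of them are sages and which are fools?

Gus: sage, Nikolai: sage, Hiro: sage, Rosa: fool, Keanu: sage

Consider Gus. Suppose Gus is a fool.
Then no assignment of the remaining roles makes every statement match its speaker's type — contradiction.
So Gus is a sage.
Consider Nikolai. Suppose Nikolai is a fool.
Then no assignment of the remaining roles makes every statement match its speaker's type — contradiction.
So Nikolai is a sage.
With that fixed, Rosa's statement is false, so Rosa is a fool.
With that fixed, Keanu's statement is true, so Keanu is a sage.
Consider Hiro. Suppose Hiro is a fool.
Then Gus's statement comes out false, contradicting Gus being a sage.
So Hiro is a sage.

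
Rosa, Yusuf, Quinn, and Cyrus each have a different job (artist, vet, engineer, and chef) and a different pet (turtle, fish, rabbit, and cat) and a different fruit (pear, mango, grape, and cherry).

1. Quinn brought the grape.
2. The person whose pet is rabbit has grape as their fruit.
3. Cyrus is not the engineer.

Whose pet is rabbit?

Quinn

With clues 1–2, Cyrus, Rosa, and Yusuf are impossible for the one with pet rabbit.
That leaves Quinn.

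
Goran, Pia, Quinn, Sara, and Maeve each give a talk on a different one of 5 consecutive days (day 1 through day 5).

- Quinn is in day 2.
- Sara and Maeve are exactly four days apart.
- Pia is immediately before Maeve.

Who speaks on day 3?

Goran

With clue 1, Quinn is ruled out for day 3.
With clues 1–2, Maeve and Sara are ruled out for day 3.
With clues 1–3, Pia is ruled out for day 3.
So day 3 is Goran.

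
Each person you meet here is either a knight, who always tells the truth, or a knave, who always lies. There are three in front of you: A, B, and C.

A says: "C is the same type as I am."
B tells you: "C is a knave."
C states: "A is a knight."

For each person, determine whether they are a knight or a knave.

Consider A. Suppose A is a knave.
Then no assignment of the remaining roles makes every statement match its speaker's type — contradiction.
So A is a knight.
With that fixed, C's statement is true, so C is a knight.
With that fixed, B's statement is false, so B is a knave.

A: knight, B: knave, C: knight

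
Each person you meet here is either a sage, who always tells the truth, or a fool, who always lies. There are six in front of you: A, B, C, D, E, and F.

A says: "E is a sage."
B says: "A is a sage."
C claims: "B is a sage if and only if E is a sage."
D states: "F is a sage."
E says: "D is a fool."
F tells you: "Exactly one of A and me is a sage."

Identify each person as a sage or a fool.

Consider A. Suppose A is a sage.
Then whichever role F has, F's statement has the wrong truth value — contradiction.
So A is a fool.
With that fixed, B's statement is false, so B is a fool.
Consider C. Suppose C is a fool.
Then no assignment of the remaining roles makes every statement match its speaker's type — contradiction.
So C is a sage.
Consider D. Suppose D is a fool.
Then no assignment of the remaining roles makes every statement match its speaker's type — contradiction.
So D is a sage.
With that fixed, E's statement is false, so E is a fool.
Consider F. Suppose F is a fool.
Then D's statement comes out false, contradicting D being a sage.
So F is a sage.

A: fool, B: fool, C: sage, D: sage, E: fool, F: sage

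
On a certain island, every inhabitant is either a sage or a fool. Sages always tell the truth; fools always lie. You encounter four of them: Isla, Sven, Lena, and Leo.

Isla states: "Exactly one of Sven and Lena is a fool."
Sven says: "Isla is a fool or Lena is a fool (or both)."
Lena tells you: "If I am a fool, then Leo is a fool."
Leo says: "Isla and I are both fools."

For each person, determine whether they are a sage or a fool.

Consider Isla. Suppose Isla is a fool.
Then whichever role Leo has, Leo's statement has the wrong truth value — contradiction.
So Isla is a sage.
With that fixed, Leo's statement is false, so Leo is a fool.
With that fixed, Lena's statement is true, so Lena is a sage.
With that fixed, Sven's statement is false, so Sven is a fool.

Isla: sage, Sven: fool, Lena: sage, Leo: fool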